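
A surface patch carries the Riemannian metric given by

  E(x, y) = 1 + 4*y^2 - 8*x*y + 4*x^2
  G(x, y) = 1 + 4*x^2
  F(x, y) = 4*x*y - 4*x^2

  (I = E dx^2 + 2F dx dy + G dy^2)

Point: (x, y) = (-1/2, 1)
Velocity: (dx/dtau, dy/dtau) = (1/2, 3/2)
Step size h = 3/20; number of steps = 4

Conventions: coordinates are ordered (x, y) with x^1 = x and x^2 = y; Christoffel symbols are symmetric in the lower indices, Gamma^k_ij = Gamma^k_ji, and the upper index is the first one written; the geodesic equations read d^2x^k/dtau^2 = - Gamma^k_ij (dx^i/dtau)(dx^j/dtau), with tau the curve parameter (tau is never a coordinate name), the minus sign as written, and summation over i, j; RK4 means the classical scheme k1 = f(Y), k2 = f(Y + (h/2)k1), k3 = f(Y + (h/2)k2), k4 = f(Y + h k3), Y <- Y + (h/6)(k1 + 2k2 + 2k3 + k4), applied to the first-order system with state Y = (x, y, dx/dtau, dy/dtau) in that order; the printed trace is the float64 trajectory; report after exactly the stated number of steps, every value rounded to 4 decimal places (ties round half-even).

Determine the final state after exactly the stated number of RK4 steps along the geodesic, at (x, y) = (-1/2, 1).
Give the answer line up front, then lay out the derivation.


Answer: x = -0.2948, y = 1.9244, dx/dtau = 0.2252, dy/dtau = 1.5631

f(Y) = (dx/dtau, dy/dtau, -Gamma^x_ij Y'^i Y'^j, -Gamma^y_ij Y'^i Y'^j) with the Gammas evaluated at the stage position; h = 0.150000; intermediate values shown to 6 dp
step 0: x = -0.5000, y = 1.0000, dx/dtau = 0.5000, dy/dtau = 1.5000
step 1:
  k1: at (x, y) = (-0.500000, 1.000000), (dx/dtau, dy/dtau) = (0.500000, 1.500000); Gamma_xxx = -0.545455, Gamma_xxy = 0.545455, Gamma_xyy = 0.000000, Gamma_yxx = 0.181818, Gamma_yxy = -0.181818, Gamma_yyy = 0.000000; k1 = (0.500000, 1.500000, -0.681818, 0.227273)
  k2: at (x, y) = (-0.462500, 1.112500), (dx/dtau, dy/dtau) = (0.448864, 1.517045); Gamma_xxx = -0.534890, Gamma_xxy = 0.534890, Gamma_xyy = 0.000000, Gamma_yxx = 0.157071, Gamma_yxy = -0.157071, Gamma_yyy = 0.000000; k2 = (0.448864, 1.517045, -0.620694, 0.182267)
  k3: at (x, y) = (-0.466335, 1.113778), (dx/dtau, dy/dtau) = (0.453448, 1.513670); Gamma_xxx = -0.533061, Gamma_xxy = 0.533061, Gamma_xyy = 0.000000, Gamma_yxx = 0.157321, Gamma_yxy = -0.157321, Gamma_yyy = 0.000000; k3 = (0.453448, 1.513670, -0.622149, 0.183613)
  k4: at (x, y) = (-0.431983, 1.227051), (dx/dtau, dy/dtau) = (0.406678, 1.527542); Gamma_xxx = -0.520236, Gamma_xxy = 0.520236, Gamma_xyy = 0.000000, Gamma_yxx = 0.135460, Gamma_yxy = -0.135460, Gamma_yyy = 0.000000; k4 = (0.406678, 1.527542, -0.560319, 0.145897)
  Y <- Y + (h/6)(k1 + 2k2 + 2k3 + k4): x = -0.4322, y = 1.2272, dx/dtau = 0.4068, dy/dtau = 1.5276
step 2:
  k1: at (x, y) = (-0.432217, 1.227224), (dx/dtau, dy/dtau) = (0.406804, 1.527623); Gamma_xxx = -0.520110, Gamma_xxy = 0.520110, Gamma_xyy = 0.000000, Gamma_yxx = 0.135468, Gamma_yxy = -0.135468, Gamma_yyy = 0.000000; k1 = (0.406804, 1.527623, -0.560365, 0.145953)
  k2: at (x, y) = (-0.401707, 1.341796), (dx/dtau, dy/dtau) = (0.364777, 1.538570); Gamma_xxx = -0.505192, Gamma_xxy = 0.505192, Gamma_xyy = 0.000000, Gamma_yxx = 0.116397, Gamma_yxy = -0.116397, Gamma_yyy = 0.000000; k2 = (0.364777, 1.538570, -0.499840, 0.115164)
  k3: at (x, y) = (-0.404859, 1.342617), (dx/dtau, dy/dtau) = (0.369316, 1.536261); Gamma_xxx = -0.503946, Gamma_xxy = 0.503946, Gamma_xyy = 0.000000, Gamma_yxx = 0.116755, Gamma_yxy = -0.116755, Gamma_yyy = 0.000000; k3 = (0.369316, 1.536261, -0.503109, 0.116561)
  k4: at (x, y) = (-0.376820, 1.457663), (dx/dtau, dy/dtau) = (0.331338, 1.545107); Gamma_xxx = -0.488242, Gamma_xxy = 0.488242, Gamma_xyy = 0.000000, Gamma_yxx = 0.100289, Gamma_yxy = -0.100289, Gamma_yyy = 0.000000; k4 = (0.331338, 1.545107, -0.446312, 0.091677)
  Y <- Y + (h/6)(k1 + 2k2 + 2k3 + k4): x = -0.3771, y = 1.4578, dx/dtau = 0.3315, dy/dtau = 1.5452
step 3:
  k1: at (x, y) = (-0.377059, 1.457784), (dx/dtau, dy/dtau) = (0.331490, 1.545150); Gamma_xxx = -0.488143, Gamma_xxy = 0.488143, Gamma_xyy = 0.000000, Gamma_yxx = 0.100313, Gamma_yxy = -0.100313, Gamma_yyy = 0.000000; k1 = (0.331490, 1.545150, -0.446416, 0.091738)
  k2: at (x, y) = (-0.352197, 1.573670), (dx/dtau, dy/dtau) = (0.298009, 1.552031); Gamma_xxx = -0.471678, Gamma_xxy = 0.471678, Gamma_xyy = 0.000000, Gamma_yxx = 0.086259, Gamma_yxy = -0.086259, Gamma_yyy = 0.000000; k2 = (0.298009, 1.552031, -0.394431, 0.072132)
  k3: at (x, y) = (-0.354709, 1.574186), (dx/dtau, dy/dtau) = (0.301908, 1.550560); Gamma_xxx = -0.470869, Gamma_xxy = 0.470869, Gamma_xyy = 0.000000, Gamma_yxx = 0.086589, Gamma_yxy = -0.086589, Gamma_yyy = 0.000000; k3 = (0.301908, 1.550560, -0.397934, 0.073177)
  k4: at (x, y) = (-0.331773, 1.690368), (dx/dtau, dy/dtau) = (0.271800, 1.556127); Gamma_xxx = -0.454503, Gamma_xxy = 0.454503, Gamma_xyy = 0.000000, Gamma_yxx = 0.074570, Gamma_yxy = -0.074570, Gamma_yyy = 0.000000; k4 = (0.271800, 1.556127, -0.350892, 0.057571)
  Y <- Y + (h/6)(k1 + 2k2 + 2k3 + k4): x = -0.3320, y = 1.6904, dx/dtau = 0.2719, dy/dtau = 1.5561
step 4:
  k1: at (x, y) = (-0.331981, 1.690446), (dx/dtau, dy/dtau) = (0.271939, 1.556148); Gamma_xxx = -0.454435, Gamma_xxy = 0.454435, Gamma_xyy = 0.000000, Gamma_yxx = 0.074595, Gamma_yxy = -0.074595, Gamma_yyy = 0.000000; k1 = (0.271939, 1.556148, -0.351007, 0.057618)
  k2: at (x, y) = (-0.311586, 1.807157), (dx/dtau, dy/dtau) = (0.245614, 1.560470); Gamma_xxx = -0.438105, Gamma_xxy = 0.438105, Gamma_xyy = 0.000000, Gamma_yxx = 0.064428, Gamma_yxy = -0.064428, Gamma_yyy = 0.000000; k2 = (0.245614, 1.560470, -0.309398, 0.045501)
  k3: at (x, y) = (-0.313560, 1.807481), (dx/dtau, dy/dtau) = (0.248734, 1.559561); Gamma_xxx = -0.437587, Gamma_xxy = 0.437587, Gamma_xyy = 0.000000, Gamma_yxx = 0.064690, Gamma_yxy = -0.064690, Gamma_yyy = 0.000000; k3 = (0.248734, 1.559561, -0.312421, 0.046186)
  k4: at (x, y) = (-0.294671, 1.924380), (dx/dtau, dy/dtau) = (0.225076, 1.563076); Gamma_xxx = -0.421791, Gamma_xxy = 0.421791, Gamma_xyy = 0.000000, Gamma_yxx = 0.056010, Gamma_yxy = -0.056010, Gamma_yyy = 0.000000; k4 = (0.225076, 1.563076, -0.275414, 0.036573)
  Y <- Y + (h/6)(k1 + 2k2 + 2k3 + k4): x = -0.2948, y = 1.9244, dx/dtau = 0.2252, dy/dtau = 1.5631


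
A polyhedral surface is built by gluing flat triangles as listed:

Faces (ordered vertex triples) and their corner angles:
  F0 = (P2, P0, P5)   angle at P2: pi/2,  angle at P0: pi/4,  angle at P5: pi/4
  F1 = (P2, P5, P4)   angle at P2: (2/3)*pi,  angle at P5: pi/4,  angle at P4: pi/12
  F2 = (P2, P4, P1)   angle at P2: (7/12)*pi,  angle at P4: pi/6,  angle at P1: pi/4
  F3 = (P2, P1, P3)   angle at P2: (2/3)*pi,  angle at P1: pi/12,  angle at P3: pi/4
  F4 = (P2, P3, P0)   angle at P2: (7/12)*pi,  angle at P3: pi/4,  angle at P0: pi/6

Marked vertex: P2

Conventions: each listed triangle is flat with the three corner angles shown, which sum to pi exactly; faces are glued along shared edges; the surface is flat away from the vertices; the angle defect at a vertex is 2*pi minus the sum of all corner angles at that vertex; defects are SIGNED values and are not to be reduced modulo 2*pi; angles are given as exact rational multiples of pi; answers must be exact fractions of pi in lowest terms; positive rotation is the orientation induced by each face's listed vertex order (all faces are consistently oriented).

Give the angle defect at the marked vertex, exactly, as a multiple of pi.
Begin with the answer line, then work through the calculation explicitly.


Answer: defect(P2) = -pi

Sum of corner angles at P2: 3*pi
defect = 2*pi - 3*pi


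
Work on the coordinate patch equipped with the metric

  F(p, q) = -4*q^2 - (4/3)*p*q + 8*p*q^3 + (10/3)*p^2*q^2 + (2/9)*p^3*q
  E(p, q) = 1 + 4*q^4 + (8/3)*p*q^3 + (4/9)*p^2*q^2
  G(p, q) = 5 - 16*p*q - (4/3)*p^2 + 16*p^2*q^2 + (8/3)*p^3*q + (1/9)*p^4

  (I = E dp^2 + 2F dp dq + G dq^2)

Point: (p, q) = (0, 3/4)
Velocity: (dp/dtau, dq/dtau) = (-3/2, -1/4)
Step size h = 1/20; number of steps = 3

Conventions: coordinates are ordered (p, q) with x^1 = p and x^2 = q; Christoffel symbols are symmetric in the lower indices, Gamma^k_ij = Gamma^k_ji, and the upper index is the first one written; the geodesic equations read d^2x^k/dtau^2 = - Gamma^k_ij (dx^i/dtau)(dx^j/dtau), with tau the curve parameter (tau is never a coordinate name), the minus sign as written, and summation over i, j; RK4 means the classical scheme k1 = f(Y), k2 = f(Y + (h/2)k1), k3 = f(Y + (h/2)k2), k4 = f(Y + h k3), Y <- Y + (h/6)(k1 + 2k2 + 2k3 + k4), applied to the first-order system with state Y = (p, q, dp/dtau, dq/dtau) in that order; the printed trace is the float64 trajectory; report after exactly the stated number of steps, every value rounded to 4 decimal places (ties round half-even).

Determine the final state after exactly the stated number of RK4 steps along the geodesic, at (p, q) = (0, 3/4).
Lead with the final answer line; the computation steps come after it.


Answer: p = -0.2300, q = 0.7229, dp/dtau = -1.5579, dq/dtau = -0.1223

f(Y) = (dp/dtau, dq/dtau, -Gamma^p_ij Y'^i Y'^j, -Gamma^q_ij Y'^i Y'^j) with the Gammas evaluated at the stage position; h = 0.050000; intermediate values shown to 6 dp
step 0: p = 0.0000, q = 0.7500, dp/dtau = -1.5000, dq/dtau = -0.2500
step 1:
  k1: at (p, q) = (0.000000, 0.750000), (dp/dtau, dq/dtau) = (-1.500000, -0.250000); Gamma_ppp = 0.089776, Gamma_ppq = 0.538653, Gamma_pqq = 0.000000, Gamma_qpp = -0.159601, Gamma_qpq = -0.957606, Gamma_qqq = 0.000000; k1 = (-1.500000, -0.250000, -0.605985, 1.077307)
  k2: at (p, q) = (-0.037500, 0.743750), (dp/dtau, dq/dtau) = (-1.515150, -0.223067); Gamma_ppp = 0.081227, Gamma_ppq = 0.483264, Gamma_pqq = -0.024573, Gamma_qpp = -0.157646, Gamma_qpq = -0.937927, Gamma_qqq = 0.047691; k2 = (-1.515150, -0.223067, -0.511915, 0.993533)
  k3: at (p, q) = (-0.037879, 0.744423), (dp/dtau, dq/dtau) = (-1.512798, -0.225162); Gamma_ppp = 0.081324, Gamma_ppq = 0.483803, Gamma_pqq = -0.024828, Gamma_qpp = -0.157665, Gamma_qpq = -0.937965, Gamma_qqq = 0.048135; k3 = (-1.512798, -0.225162, -0.514445, 0.997371)
  k4: at (p, q) = (-0.075640, 0.738742), (dp/dtau, dq/dtau) = (-1.525722, -0.200131); Gamma_ppp = 0.073678, Gamma_ppq = 0.434522, Gamma_pqq = -0.045263, Gamma_qpp = -0.155263, Gamma_qpq = -0.915682, Gamma_qqq = 0.095385; k4 = (-1.525722, -0.200131, -0.435054, 0.916804)
  Y <- Y + (h/6)(k1 + 2k2 + 2k3 + k4): p = -0.0757, q = 0.7388, dp/dtau = -1.5258, dq/dtau = -0.2002
step 2:
  k1: at (p, q) = (-0.075680, 0.738778), (dp/dtau, dq/dtau) = (-1.525781, -0.200201); Gamma_ppp = 0.073679, Gamma_ppq = 0.434529, Gamma_pqq = -0.045286, Gamma_qpp = -0.155263, Gamma_qpq = -0.915675, Gamma_qqq = 0.095431; k1 = (-1.525781, -0.200201, -0.435176, 0.917038)
  k2: at (p, q) = (-0.113825, 0.733773), (dp/dtau, dq/dtau) = (-1.536661, -0.177275); Gamma_ppp = 0.066867, Gamma_ppq = 0.390829, Gamma_pqq = -0.062235, Gamma_qpp = -0.152556, Gamma_qpq = -0.891669, Gamma_qqq = 0.141989; k2 = (-1.536661, -0.177275, -0.368871, 0.841572)
  k3: at (p, q) = (-0.114097, 0.734347), (dp/dtau, dq/dtau) = (-1.535003, -0.179161); Gamma_ppp = 0.066947, Gamma_ppq = 0.391280, Gamma_pqq = -0.062410, Gamma_qpp = -0.152581, Gamma_qpq = -0.891779, Gamma_qqq = 0.142241; k3 = (-1.535003, -0.179161, -0.370954, 0.845453)
  k4: at (p, q) = (-0.152430, 0.729820), (dp/dtau, dq/dtau) = (-1.544329, -0.157928); Gamma_ppp = 0.060868, Gamma_ppq = 0.352494, Gamma_pqq = -0.076277, Gamma_qpp = -0.149680, Gamma_qpq = -0.866818, Gamma_qqq = 0.187573; k4 = (-1.544329, -0.157928, -0.315206, 0.775123)
  Y <- Y + (h/6)(k1 + 2k2 + 2k3 + k4): p = -0.1525, q = 0.7299, dp/dtau = -1.5444, dq/dtau = -0.1580
step 3:
  k1: at (p, q) = (-0.152459, 0.729853), (dp/dtau, dq/dtau) = (-1.544365, -0.157982); Gamma_ppp = 0.060870, Gamma_ppq = 0.352507, Gamma_pqq = -0.076291, Gamma_qpp = -0.149681, Gamma_qpq = -0.866818, Gamma_qqq = 0.187601; k1 = (-1.544365, -0.157982, -0.315287, 0.775292)
  k2: at (p, q) = (-0.191068, 0.725904), (dp/dtau, dq/dtau) = (-1.552247, -0.138600); Gamma_ppp = 0.055459, Gamma_ppq = 0.318158, Gamma_pqq = -0.087586, Gamma_qpp = -0.146672, Gamma_qpq = -0.841427, Gamma_qqq = 0.231637; k2 = (-1.552247, -0.138600, -0.268843, 0.711004)
  k3: at (p, q) = (-0.191265, 0.726388), (dp/dtau, dq/dtau) = (-1.551086, -0.140207); Gamma_ppp = 0.055522, Gamma_ppq = 0.318511, Gamma_pqq = -0.087716, Gamma_qpp = -0.146699, Gamma_qpq = -0.841569, Gamma_qqq = 0.231764; k3 = (-1.551086, -0.140207, -0.270389, 0.714421)
  k4: at (p, q) = (-0.230013, 0.722843), (dp/dtau, dq/dtau) = (-1.557884, -0.122261); Gamma_ppp = 0.050686, Gamma_ppq = 0.287988, Gamma_pqq = -0.096772, Gamma_qpp = -0.143645, Gamma_qpq = -0.816160, Gamma_qqq = 0.274252; k4 = (-1.557884, -0.122261, -0.231275, 0.655433)
  Y <- Y + (h/6)(k1 + 2k2 + 2k3 + k4): p = -0.2300, q = 0.7229, dp/dtau = -1.5579, dq/dtau = -0.1223


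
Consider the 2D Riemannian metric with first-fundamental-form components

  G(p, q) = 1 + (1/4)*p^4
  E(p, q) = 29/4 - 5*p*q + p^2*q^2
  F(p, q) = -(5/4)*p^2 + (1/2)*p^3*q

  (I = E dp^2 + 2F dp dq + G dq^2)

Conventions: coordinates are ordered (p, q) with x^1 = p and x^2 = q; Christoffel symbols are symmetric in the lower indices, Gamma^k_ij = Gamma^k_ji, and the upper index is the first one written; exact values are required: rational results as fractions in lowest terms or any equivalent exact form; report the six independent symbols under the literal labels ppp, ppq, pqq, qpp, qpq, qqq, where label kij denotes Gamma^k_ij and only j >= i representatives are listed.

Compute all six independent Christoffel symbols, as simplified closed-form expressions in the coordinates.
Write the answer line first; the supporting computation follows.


Answer: Gamma_ppp = (4*p*q^2 - 10*q)/(p^4 + 4*p^2*q^2 - 20*p*q + 29), Gamma_ppq = (4*p^2*q - 10*p)/(p^4 + 4*p^2*q^2 - 20*p*q + 29), Gamma_pqq = 0, Gamma_qpp = 2*p^2*q/(p^4 + 4*p^2*q^2 - 20*p*q + 29), Gamma_qpq = 2*p^3/(p^4 + 4*p^2*q^2 - 20*p*q + 29), Gamma_qqq = 0

E = 29/4 - 5*p*q + p^2*q^2; F = -(5/4)*p^2 + (1/2)*p^3*q; G = 1 + (1/4)*p^4
Gamma^k_ij = (1/2) g^{kl} (d_i g_jl + d_j g_il - d_l g_ij), with g^inv = (1/(EG-F^2)) [[G, -F], [-F, E]]
first partials: E_p = -5*q + 2*p*q^2, E_q = -5*p + 2*p^2*q, F_p = -(5/2)*p + (3/2)*p^2*q, F_q = (1/2)*p^3, G_p = p^3, G_q = 0
D = EG - F^2 = 29/4 - 5*p*q + p^2*q^2 + (1/4)*p^4
expanded: Gamma^p_pp = (G E_p - 2F F_p + F E_q)/(2D), Gamma^p_pq = (G E_q - F G_p)/(2D), Gamma^p_qq = (2G F_q - G G_p - F G_q)/(2D), Gamma^q_pp = (2E F_p - E E_q - F E_p)/(2D), Gamma^q_pq = (E G_p - F E_q)/(2D), Gamma^q_qq = (E G_q - 2F F_q + F G_p)/(2D); substitute and cancel common factors


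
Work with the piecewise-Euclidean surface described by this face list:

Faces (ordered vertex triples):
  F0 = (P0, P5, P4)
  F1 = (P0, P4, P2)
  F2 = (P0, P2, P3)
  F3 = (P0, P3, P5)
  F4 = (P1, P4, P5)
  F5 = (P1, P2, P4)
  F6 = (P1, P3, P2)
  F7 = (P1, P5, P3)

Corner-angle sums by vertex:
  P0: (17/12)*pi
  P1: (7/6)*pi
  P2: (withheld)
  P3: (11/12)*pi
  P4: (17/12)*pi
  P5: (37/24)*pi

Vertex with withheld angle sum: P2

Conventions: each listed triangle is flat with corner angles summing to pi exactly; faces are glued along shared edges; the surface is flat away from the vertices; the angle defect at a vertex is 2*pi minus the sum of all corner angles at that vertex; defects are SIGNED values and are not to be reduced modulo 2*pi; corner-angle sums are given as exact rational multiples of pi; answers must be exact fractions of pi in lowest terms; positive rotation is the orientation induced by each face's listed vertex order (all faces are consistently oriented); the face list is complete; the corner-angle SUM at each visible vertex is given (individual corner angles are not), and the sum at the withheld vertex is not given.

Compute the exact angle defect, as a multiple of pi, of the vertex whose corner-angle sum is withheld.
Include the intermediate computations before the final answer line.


V = 6, E = 12, F = 8; chi = V - E + F = 2
Gauss-Bonnet: total defect = 2*pi*chi = 4*pi; visible defects sum to (85/24)*pi

Answer: defect(P2) = (11/24)*pi


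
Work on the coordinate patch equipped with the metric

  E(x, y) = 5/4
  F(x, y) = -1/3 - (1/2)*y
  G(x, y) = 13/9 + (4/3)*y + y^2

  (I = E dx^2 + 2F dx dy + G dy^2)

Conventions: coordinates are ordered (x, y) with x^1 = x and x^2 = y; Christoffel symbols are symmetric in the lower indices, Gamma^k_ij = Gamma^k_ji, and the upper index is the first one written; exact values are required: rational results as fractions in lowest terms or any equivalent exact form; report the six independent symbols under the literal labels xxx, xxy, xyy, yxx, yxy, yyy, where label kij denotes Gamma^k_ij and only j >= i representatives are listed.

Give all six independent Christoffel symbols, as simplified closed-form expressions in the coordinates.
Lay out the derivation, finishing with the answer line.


E = 5/4; F = -1/3 - (1/2)*y; G = 13/9 + (4/3)*y + y^2
Gamma^k_ij = (1/2) g^{kl} (d_i g_jl + d_j g_il - d_l g_ij), with g^inv = (1/(EG-F^2)) [[G, -F], [-F, E]]
first partials: E_x = 0, E_y = 0, F_x = 0, F_y = -1/2, G_x = 0, G_y = 4/3 + 2*y
D = EG - F^2 = 61/36 + (4/3)*y + y^2
expanded: Gamma^x_xx = (G E_x - 2F F_x + F E_y)/(2D), Gamma^x_xy = (G E_y - F G_x)/(2D), Gamma^x_yy = (2G F_y - G G_x - F G_y)/(2D), Gamma^y_xx = (2E F_x - E E_y - F E_x)/(2D), Gamma^y_xy = (E G_x - F E_y)/(2D), Gamma^y_yy = (E G_y - 2F F_y + F G_x)/(2D); substitute and cancel common factors

Answer: Gamma_xxx = 0, Gamma_xxy = 0, Gamma_xyy = -18/(36*y^2 + 48*y + 61), Gamma_yxx = 0, Gamma_yxy = 0, Gamma_yyy = (36*y + 24)/(36*y^2 + 48*y + 61)


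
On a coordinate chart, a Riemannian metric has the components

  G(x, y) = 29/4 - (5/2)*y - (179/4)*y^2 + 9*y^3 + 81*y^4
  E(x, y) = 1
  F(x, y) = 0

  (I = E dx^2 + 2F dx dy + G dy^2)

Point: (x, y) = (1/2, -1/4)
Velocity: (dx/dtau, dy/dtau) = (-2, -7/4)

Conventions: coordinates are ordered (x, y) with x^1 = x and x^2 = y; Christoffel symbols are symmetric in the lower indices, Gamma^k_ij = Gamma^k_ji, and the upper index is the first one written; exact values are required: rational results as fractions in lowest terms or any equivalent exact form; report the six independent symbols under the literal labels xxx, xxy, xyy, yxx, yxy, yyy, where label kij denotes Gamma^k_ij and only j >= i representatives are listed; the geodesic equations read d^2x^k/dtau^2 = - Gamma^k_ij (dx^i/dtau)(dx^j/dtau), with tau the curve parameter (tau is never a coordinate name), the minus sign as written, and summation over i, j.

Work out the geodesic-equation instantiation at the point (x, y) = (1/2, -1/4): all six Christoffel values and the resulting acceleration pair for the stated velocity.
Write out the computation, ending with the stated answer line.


E = 1, F = 0, G = 1345/256 at the point
E_x = 0, E_y = 0, F_x = 0, F_y = 0, G_x = 0, G_y = 33/2
EG - F^2 = 1345/256;  g^inv = (256/1345) * [[1345/256, 0], [0, 1]]
first-kind symbols [ij,l] = (1/2)(d_i g_jl + d_j g_il - d_l g_ij): [xx,x] = E_x/2 = 0, [xx,y] = F_x - E_y/2 = 0, [xy,x] = E_y/2 = 0, [xy,y] = G_x/2 = 0, [yy,x] = F_y - G_x/2 = 0, [yy,y] = G_y/2 = 33/4
Gamma^x_ij = (G*[ij,x] - F*[ij,y])/(EG - F^2), Gamma^y_ij = (E*[ij,y] - F*[ij,x])/(EG - F^2)
Gamma_xxx = 0, Gamma_xxy = 0, Gamma_xyy = 0, Gamma_yxx = 0, Gamma_yxy = 0, Gamma_yyy = 2112/1345
d^2x/dtau^2 = -(Gamma_xxx*(-2)^2 + 2*Gamma_xxy*(-2)*(-7/4) + Gamma_xyy*(-7/4)^2) = 0
d^2y/dtau^2 = -(Gamma_yxx*(-2)^2 + 2*Gamma_yxy*(-2)*(-7/4) + Gamma_yyy*(-7/4)^2) = -6468/1345

Answer: Gamma_xxx = 0, Gamma_xxy = 0, Gamma_xyy = 0, Gamma_yxx = 0, Gamma_yxy = 0, Gamma_yyy = 2112/1345; accelerations (d^2x/dtau^2, d^2y/dtau^2) = (0, -6468/1345)


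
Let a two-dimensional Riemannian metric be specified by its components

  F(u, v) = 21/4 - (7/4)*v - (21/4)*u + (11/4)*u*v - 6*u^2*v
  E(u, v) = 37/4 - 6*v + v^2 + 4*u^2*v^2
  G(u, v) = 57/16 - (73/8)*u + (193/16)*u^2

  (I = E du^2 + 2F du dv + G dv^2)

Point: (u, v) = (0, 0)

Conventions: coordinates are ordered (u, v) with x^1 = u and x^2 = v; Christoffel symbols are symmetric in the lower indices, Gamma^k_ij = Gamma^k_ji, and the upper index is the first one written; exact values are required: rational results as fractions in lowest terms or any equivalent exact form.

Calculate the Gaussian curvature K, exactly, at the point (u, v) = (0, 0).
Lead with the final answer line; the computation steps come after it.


Answer: K = -32432/119025

E = 37/4, F = 21/4, G = 57/16, EG - F^2 = 345/64 at the point
E_u = 0, E_v = -6, F_u = -21/4, F_v = -7/4, G_u = -73/8, G_v = 0
E_vv = 2, F_uv = 11/4, G_uu = 193/8
Evaluate Brioschi's two determinant matrices M1, M2 and divide by (EG - F^2)^2.
M1 = [[-E_vv/2 + F_uv - G_uu/2, E_u/2, F_u - E_v/2], [F_v - G_u/2, E, F], [G_v/2, F, G]] = [[-165/16, 0, -9/4], [45/16, 37/4, 21/4], [0, 21/4, 57/16]]; det M1 = -90945/1024
M2 = [[0, E_v/2, G_u/2], [E_v/2, E, F], [G_u/2, F, G]] = [[0, -3, -73/16], [-3, 37/4, 21/4], [-73/16, 21/4, 57/16]]; det M2 = -82837/1024
det M1 - det M2 = -2027/256; K = -2027/256 / (345/64)^2 = -32432/119025


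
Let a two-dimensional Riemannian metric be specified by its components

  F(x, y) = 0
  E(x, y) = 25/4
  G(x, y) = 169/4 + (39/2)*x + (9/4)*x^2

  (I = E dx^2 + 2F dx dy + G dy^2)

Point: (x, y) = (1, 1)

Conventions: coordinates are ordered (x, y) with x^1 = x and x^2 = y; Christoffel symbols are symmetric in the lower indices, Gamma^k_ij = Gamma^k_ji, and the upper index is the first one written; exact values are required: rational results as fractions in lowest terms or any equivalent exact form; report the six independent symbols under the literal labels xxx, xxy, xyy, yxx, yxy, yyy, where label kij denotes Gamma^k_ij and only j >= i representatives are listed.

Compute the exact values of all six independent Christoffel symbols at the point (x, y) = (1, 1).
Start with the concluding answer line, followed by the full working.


Answer: Gamma_xxx = 0, Gamma_xxy = 0, Gamma_xyy = -48/25, Gamma_yxx = 0, Gamma_yxy = 3/16, Gamma_yyy = 0

E = 25/4, F = 0, G = 64 at the point
E_x = 0, E_y = 0, F_x = 0, F_y = 0, G_x = 24, G_y = 0
EG - F^2 = 400;  g^inv = (1/400) * [[64, 0], [0, 25/4]]
first-kind symbols [ij,l] = (1/2)(d_i g_jl + d_j g_il - d_l g_ij): [xx,x] = E_x/2 = 0, [xx,y] = F_x - E_y/2 = 0, [xy,x] = E_y/2 = 0, [xy,y] = G_x/2 = 12, [yy,x] = F_y - G_x/2 = -12, [yy,y] = G_y/2 = 0
Gamma^x_ij = (G*[ij,x] - F*[ij,y])/(EG - F^2), Gamma^y_ij = (E*[ij,y] - F*[ij,x])/(EG - F^2)


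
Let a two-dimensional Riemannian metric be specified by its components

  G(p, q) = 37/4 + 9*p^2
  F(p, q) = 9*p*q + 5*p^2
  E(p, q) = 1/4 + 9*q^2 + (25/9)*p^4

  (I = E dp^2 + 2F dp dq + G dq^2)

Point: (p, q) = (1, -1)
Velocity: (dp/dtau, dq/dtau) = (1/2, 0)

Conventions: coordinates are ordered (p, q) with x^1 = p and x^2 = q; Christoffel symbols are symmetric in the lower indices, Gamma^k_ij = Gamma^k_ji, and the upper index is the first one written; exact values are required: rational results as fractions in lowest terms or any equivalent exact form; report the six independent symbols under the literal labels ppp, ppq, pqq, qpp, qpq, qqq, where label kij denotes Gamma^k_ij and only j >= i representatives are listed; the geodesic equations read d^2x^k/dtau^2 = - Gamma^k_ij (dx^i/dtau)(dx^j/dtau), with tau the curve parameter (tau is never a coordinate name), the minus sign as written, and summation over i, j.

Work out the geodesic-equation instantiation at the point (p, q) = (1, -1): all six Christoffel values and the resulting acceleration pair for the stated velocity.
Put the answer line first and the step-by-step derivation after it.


Answer: Gamma_ppp = 4072/5861, Gamma_ppq = -18468/29305, Gamma_pqq = 0, Gamma_qpp = 4104/5861, Gamma_qpq = 10404/29305, Gamma_qqq = 0; accelerations (d^2p/dtau^2, d^2q/dtau^2) = (-1018/5861, -1026/5861)

E = 433/36, F = -4, G = 73/4 at the point
E_p = 100/9, E_q = -18, F_p = 1, F_q = 9, G_p = 18, G_q = 0
EG - F^2 = 29305/144;  g^inv = (144/29305) * [[73/4, 4], [4, 433/36]]
first-kind symbols [ij,l] = (1/2)(d_i g_jl + d_j g_il - d_l g_ij): [pp,p] = E_p/2 = 50/9, [pp,q] = F_p - E_q/2 = 10, [pq,p] = E_q/2 = -9, [pq,q] = G_p/2 = 9, [qq,p] = F_q - G_p/2 = 0, [qq,q] = G_q/2 = 0
Gamma^p_ij = (G*[ij,p] - F*[ij,q])/(EG - F^2), Gamma^q_ij = (E*[ij,q] - F*[ij,p])/(EG - F^2)
Gamma_ppp = 4072/5861, Gamma_ppq = -18468/29305, Gamma_pqq = 0, Gamma_qpp = 4104/5861, Gamma_qpq = 10404/29305, Gamma_qqq = 0
d^2p/dtau^2 = -(Gamma_ppp*(1/2)^2 + 2*Gamma_ppq*(1/2)*(0) + Gamma_pqq*(0)^2) = -1018/5861
d^2q/dtau^2 = -(Gamma_qpp*(1/2)^2 + 2*Gamma_qpq*(1/2)*(0) + Gamma_qqq*(0)^2) = -1026/5861


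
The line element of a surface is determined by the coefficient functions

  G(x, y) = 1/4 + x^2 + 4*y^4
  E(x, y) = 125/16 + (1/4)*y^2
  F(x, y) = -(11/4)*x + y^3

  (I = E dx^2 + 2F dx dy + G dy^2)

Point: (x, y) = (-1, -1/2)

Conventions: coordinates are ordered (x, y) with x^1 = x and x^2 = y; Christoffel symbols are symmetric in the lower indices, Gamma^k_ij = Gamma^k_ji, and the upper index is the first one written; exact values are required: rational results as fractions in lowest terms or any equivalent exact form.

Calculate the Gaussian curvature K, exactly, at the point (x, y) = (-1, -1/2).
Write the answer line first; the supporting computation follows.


Answer: K = -64/49

E = 63/8, F = 21/8, G = 3/2, EG - F^2 = 315/64 at the point
E_x = 0, E_y = -1/4, F_x = -11/4, F_y = 3/4, G_x = -2, G_y = -2
E_yy = 1/2, F_xy = 0, G_xx = 2
The intrinsic route: Brioschi's K = (det M1 - det M2)/(EG - F^2)^2.
M1 = [[-E_yy/2 + F_xy - G_xx/2, E_x/2, F_x - E_y/2], [F_y - G_x/2, E, F], [G_y/2, F, G]] = [[-5/4, 0, -21/8], [7/4, 63/8, 21/8], [-1, 21/8, 3/2]]; det M1 = -4977/128
M2 = [[0, E_y/2, G_x/2], [E_y/2, E, F], [G_x/2, F, G]] = [[0, -1/8, -1], [-1/8, 63/8, 21/8], [-1, 21/8, 3/2]]; det M2 = -927/128
det M1 - det M2 = -2025/64; K = -2025/64 / (315/64)^2 = -64/49


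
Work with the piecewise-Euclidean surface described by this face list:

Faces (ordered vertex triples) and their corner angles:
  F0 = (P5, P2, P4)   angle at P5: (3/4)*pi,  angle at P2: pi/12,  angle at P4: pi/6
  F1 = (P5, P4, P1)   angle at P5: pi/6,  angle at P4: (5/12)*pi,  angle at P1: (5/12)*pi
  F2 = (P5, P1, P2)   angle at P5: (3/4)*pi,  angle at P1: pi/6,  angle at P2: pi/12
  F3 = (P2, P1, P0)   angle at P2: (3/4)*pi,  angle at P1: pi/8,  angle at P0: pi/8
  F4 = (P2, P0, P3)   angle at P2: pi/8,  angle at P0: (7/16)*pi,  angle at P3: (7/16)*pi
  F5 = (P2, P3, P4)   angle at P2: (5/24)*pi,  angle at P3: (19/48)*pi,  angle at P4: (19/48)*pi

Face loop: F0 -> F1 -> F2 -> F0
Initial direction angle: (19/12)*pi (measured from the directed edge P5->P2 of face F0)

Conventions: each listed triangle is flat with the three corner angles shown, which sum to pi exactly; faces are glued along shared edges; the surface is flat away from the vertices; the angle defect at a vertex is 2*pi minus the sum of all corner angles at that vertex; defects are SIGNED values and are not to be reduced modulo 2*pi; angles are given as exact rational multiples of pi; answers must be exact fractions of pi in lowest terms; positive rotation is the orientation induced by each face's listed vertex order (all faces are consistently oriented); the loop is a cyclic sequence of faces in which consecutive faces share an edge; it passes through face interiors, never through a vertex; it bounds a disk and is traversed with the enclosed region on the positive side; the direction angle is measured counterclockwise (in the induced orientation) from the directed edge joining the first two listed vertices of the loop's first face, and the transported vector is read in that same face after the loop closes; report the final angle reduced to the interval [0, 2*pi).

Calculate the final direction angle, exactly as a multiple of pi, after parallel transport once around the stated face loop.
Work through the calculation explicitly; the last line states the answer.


enclosed vertex P5: corner angles sum to (5/3)*pi, defect = 2*pi - (5/3)*pi = pi/3
holonomy = initial angle + sum of enclosed defects (mod 2*pi), positive in the induced orientation
final angle = (19/12)*pi + pi/3 = (23/12)*pi (mod 2*pi)

Answer: final direction angle = (23/12)*pi


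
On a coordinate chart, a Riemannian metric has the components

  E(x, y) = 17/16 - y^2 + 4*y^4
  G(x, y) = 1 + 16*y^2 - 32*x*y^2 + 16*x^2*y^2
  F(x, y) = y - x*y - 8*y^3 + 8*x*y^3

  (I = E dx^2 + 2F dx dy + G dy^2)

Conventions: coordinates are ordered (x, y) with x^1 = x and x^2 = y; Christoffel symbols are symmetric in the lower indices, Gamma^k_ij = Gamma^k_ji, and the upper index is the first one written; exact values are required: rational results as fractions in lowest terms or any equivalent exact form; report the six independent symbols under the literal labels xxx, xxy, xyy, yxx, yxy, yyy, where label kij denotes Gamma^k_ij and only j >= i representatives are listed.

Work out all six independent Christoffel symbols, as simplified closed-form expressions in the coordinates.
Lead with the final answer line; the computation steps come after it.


Answer: Gamma_xxx = 0, Gamma_xxy = (128*y^3 - 16*y)/(256*x^2*y^2 - 512*x*y^2 + 64*y^4 + 240*y^2 + 17), Gamma_xyy = (128*x*y^2 - 16*x - 128*y^2 + 16)/(256*x^2*y^2 - 512*x*y^2 + 64*y^4 + 240*y^2 + 17), Gamma_yxx = 0, Gamma_yxy = (256*x*y^2 - 256*y^2)/(256*x^2*y^2 - 512*x*y^2 + 64*y^4 + 240*y^2 + 17), Gamma_yyy = (256*x^2*y - 512*x*y + 256*y)/(256*x^2*y^2 - 512*x*y^2 + 64*y^4 + 240*y^2 + 17)

E = 17/16 - y^2 + 4*y^4; F = y - x*y - 8*y^3 + 8*x*y^3; G = 1 + 16*y^2 - 32*x*y^2 + 16*x^2*y^2
Gamma^k_ij = (1/2) g^{kl} (d_i g_jl + d_j g_il - d_l g_ij), with g^inv = (1/(EG-F^2)) [[G, -F], [-F, E]]
first partials: E_x = 0, E_y = -2*y + 16*y^3, F_x = -y + 8*y^3, F_y = 1 - x - 24*y^2 + 24*x*y^2, G_x = -32*y^2 + 32*x*y^2, G_y = 32*y - 64*x*y + 32*x^2*y
D = EG - F^2 = 17/16 + 15*y^2 - 32*x*y^2 + 4*y^4 + 16*x^2*y^2
expanded: Gamma^x_xx = (G E_x - 2F F_x + F E_y)/(2D), Gamma^x_xy = (G E_y - F G_x)/(2D), Gamma^x_yy = (2G F_y - G G_x - F G_y)/(2D), Gamma^y_xx = (2E F_x - E E_y - F E_x)/(2D), Gamma^y_xy = (E G_x - F E_y)/(2D), Gamma^y_yy = (E G_y - 2F F_y + F G_x)/(2D); substitute and cancel common factors


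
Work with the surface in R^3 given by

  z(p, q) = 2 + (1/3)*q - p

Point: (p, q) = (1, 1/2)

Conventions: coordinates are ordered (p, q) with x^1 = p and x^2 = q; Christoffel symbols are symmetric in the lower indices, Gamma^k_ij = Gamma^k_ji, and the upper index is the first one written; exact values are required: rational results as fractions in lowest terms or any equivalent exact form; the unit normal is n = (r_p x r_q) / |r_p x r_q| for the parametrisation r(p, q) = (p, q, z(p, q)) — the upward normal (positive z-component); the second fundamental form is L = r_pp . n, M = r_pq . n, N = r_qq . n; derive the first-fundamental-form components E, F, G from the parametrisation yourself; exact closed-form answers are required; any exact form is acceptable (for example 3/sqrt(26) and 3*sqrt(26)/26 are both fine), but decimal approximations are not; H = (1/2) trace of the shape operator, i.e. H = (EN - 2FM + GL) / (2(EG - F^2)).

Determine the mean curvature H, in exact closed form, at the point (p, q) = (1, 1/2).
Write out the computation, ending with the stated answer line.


z_p = -1, z_q = 1/3, z_pp = 0, z_pq = 0, z_qq = 0
E = 2, F = -1/3, G = 10/9; answer radicand W^2 = 19/9
unnormalised second-form numerators: l = 0, m = 0, n = 0; L = l/sqrt(19/9), and similarly M = m/sqrt(W^2), N = n/sqrt(W^2)
H = (E*n - 2*F*m + G*l) / (2*(EG - F^2)*sqrt(W^2)); E*n - 2*F*m + G*l = 0, EG - F^2 = 19/9, so H = (0)/sqrt(19/9)

Answer: H = 0


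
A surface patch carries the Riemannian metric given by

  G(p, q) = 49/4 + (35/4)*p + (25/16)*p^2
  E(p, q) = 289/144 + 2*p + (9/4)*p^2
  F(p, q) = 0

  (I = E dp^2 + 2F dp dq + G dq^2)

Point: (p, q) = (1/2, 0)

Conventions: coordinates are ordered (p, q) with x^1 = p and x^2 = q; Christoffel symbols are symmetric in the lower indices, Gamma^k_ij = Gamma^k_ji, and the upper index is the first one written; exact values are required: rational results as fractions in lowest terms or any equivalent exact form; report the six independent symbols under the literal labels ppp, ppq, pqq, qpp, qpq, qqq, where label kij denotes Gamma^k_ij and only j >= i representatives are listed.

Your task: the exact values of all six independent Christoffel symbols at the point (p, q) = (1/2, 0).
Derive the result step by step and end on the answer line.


E = 257/72, F = 0, G = 1089/64 at the point
E_p = 17/4, E_q = 0, F_p = 0, F_q = 0, G_p = 165/16, G_q = 0
EG - F^2 = 31097/512;  g^inv = (512/31097) * [[1089/64, 0], [0, 257/72]]
first-kind symbols [ij,l] = (1/2)(d_i g_jl + d_j g_il - d_l g_ij): [pp,p] = E_p/2 = 17/8, [pp,q] = F_p - E_q/2 = 0, [pq,p] = E_q/2 = 0, [pq,q] = G_p/2 = 165/32, [qq,p] = F_q - G_p/2 = -165/32, [qq,q] = G_q/2 = 0
Gamma^p_ij = (G*[ij,p] - F*[ij,q])/(EG - F^2), Gamma^q_ij = (E*[ij,q] - F*[ij,p])/(EG - F^2)

Answer: Gamma_ppp = 153/257, Gamma_ppq = 0, Gamma_pqq = -1485/1028, Gamma_qpp = 0, Gamma_qpq = 10/33, Gamma_qqq = 0


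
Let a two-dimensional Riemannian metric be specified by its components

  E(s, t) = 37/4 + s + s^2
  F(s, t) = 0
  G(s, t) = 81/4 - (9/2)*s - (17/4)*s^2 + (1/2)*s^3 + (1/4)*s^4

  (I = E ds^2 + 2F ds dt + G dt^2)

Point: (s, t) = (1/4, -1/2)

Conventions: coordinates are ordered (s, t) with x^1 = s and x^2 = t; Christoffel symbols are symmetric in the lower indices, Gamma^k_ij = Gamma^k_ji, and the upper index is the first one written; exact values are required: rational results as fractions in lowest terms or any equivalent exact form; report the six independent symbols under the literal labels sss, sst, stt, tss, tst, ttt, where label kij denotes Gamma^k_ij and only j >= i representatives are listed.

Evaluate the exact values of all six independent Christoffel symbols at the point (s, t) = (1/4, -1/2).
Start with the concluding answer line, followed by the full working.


Answer: Gamma_sss = 4/51, Gamma_sst = 0, Gamma_stt = 139/408, Gamma_tss = 0, Gamma_tst = -24/139, Gamma_ttt = 0

E = 153/16, F = 0, G = 19321/1024 at the point
E_s = 3/2, E_t = 0, F_s = 0, F_t = 0, G_s = -417/64, G_t = 0
EG - F^2 = 2956113/16384;  g^inv = (16384/2956113) * [[19321/1024, 0], [0, 153/16]]
first-kind symbols [ij,l] = (1/2)(d_i g_jl + d_j g_il - d_l g_ij): [ss,s] = E_s/2 = 3/4, [ss,t] = F_s - E_t/2 = 0, [st,s] = E_t/2 = 0, [st,t] = G_s/2 = -417/128, [tt,s] = F_t - G_s/2 = 417/128, [tt,t] = G_t/2 = 0
Gamma^s_ij = (G*[ij,s] - F*[ij,t])/(EG - F^2), Gamma^t_ij = (E*[ij,t] - F*[ij,s])/(EG - F^2)


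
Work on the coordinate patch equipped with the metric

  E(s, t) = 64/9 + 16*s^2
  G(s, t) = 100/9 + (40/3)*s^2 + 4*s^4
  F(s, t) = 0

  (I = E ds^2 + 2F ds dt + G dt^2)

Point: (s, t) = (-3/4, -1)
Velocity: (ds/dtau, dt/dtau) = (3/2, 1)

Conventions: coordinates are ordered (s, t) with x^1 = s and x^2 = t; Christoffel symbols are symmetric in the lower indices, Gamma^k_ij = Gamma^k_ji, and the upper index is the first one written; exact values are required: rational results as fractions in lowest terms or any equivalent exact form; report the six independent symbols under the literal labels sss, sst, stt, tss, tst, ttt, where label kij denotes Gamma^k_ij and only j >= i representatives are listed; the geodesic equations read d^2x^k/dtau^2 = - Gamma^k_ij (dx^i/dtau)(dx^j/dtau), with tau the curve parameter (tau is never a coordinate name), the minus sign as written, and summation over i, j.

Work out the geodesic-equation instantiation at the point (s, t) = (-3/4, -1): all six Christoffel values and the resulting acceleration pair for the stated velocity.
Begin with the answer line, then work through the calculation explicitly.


Answer: Gamma_sss = -108/145, Gamma_sst = 0, Gamma_stt = 963/1160, Gamma_tss = 0, Gamma_tst = -72/107, Gamma_ttt = 0; accelerations (d^2s/dtau^2, d^2t/dtau^2) = (981/1160, 216/107)

E = 145/9, F = 0, G = 11449/576 at the point
E_s = -24, E_t = 0, F_s = 0, F_t = 0, G_s = -107/4, G_t = 0
EG - F^2 = 1660105/5184;  g^inv = (5184/1660105) * [[11449/576, 0], [0, 145/9]]
first-kind symbols [ij,l] = (1/2)(d_i g_jl + d_j g_il - d_l g_ij): [ss,s] = E_s/2 = -12, [ss,t] = F_s - E_t/2 = 0, [st,s] = E_t/2 = 0, [st,t] = G_s/2 = -107/8, [tt,s] = F_t - G_s/2 = 107/8, [tt,t] = G_t/2 = 0
Gamma^s_ij = (G*[ij,s] - F*[ij,t])/(EG - F^2), Gamma^t_ij = (E*[ij,t] - F*[ij,s])/(EG - F^2)
Gamma_sss = -108/145, Gamma_sst = 0, Gamma_stt = 963/1160, Gamma_tss = 0, Gamma_tst = -72/107, Gamma_ttt = 0
d^2s/dtau^2 = -(Gamma_sss*(3/2)^2 + 2*Gamma_sst*(3/2)*(1) + Gamma_stt*(1)^2) = 981/1160
d^2t/dtau^2 = -(Gamma_tss*(3/2)^2 + 2*Gamma_tst*(3/2)*(1) + Gamma_ttt*(1)^2) = 216/107


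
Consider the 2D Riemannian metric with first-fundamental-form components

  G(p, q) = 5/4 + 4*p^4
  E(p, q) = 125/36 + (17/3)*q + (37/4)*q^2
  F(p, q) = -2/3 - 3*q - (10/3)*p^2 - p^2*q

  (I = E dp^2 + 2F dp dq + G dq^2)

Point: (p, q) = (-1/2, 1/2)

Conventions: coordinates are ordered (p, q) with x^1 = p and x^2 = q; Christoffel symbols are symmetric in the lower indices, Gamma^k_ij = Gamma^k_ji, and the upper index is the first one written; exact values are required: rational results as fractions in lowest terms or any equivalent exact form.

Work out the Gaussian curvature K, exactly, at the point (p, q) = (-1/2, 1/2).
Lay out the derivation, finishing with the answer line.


E = 1241/144, F = -25/8, G = 3/2, EG - F^2 = 607/192 at the point
E_p = 0, E_q = 179/12, F_p = 23/6, F_q = -13/4, G_p = -2, G_q = 0
E_qq = 37/2, F_pq = 1, G_pp = 12
The intrinsic route: Brioschi's K = (det M1 - det M2)/(EG - F^2)^2.
M1 = [[-E_qq/2 + F_pq - G_pp/2, E_p/2, F_p - E_q/2], [F_q - G_p/2, E, F], [G_q/2, F, G]] = [[-57/4, 0, -29/8], [-9/4, 1241/144, -25/8], [0, -25/8, 3/2]]; det M1 = -9029/128
M2 = [[0, E_q/2, G_p/2], [E_q/2, E, F], [G_p/2, F, G]] = [[0, 179/24, -1], [179/24, 1241/144, -25/8], [-1, -25/8, 3/2]]; det M2 = -52351/1152
det M1 - det M2 = -14455/576; K = -14455/576 / (607/192)^2 = -925120/368449

Answer: K = -925120/368449


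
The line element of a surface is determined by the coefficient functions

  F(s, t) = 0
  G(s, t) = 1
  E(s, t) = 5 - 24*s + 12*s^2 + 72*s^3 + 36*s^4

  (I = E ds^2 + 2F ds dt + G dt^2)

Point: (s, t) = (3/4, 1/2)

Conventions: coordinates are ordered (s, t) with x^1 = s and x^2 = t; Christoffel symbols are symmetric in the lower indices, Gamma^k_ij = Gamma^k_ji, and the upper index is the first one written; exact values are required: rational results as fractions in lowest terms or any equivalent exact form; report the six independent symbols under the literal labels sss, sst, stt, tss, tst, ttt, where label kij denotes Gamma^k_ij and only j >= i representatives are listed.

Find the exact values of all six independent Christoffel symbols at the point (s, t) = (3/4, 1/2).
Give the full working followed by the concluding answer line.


E = 2273/64, F = 0, G = 1 at the point
E_s = 705/4, E_t = 0, F_s = 0, F_t = 0, G_s = 0, G_t = 0
EG - F^2 = 2273/64;  g^inv = (64/2273) * [[1, 0], [0, 2273/64]]
first-kind symbols [ij,l] = (1/2)(d_i g_jl + d_j g_il - d_l g_ij): [ss,s] = E_s/2 = 705/8, [ss,t] = F_s - E_t/2 = 0, [st,s] = E_t/2 = 0, [st,t] = G_s/2 = 0, [tt,s] = F_t - G_s/2 = 0, [tt,t] = G_t/2 = 0
Gamma^s_ij = (G*[ij,s] - F*[ij,t])/(EG - F^2), Gamma^t_ij = (E*[ij,t] - F*[ij,s])/(EG - F^2)

Answer: Gamma_sss = 5640/2273, Gamma_sst = 0, Gamma_stt = 0, Gamma_tss = 0, Gamma_tst = 0, Gamma_ttt = 0


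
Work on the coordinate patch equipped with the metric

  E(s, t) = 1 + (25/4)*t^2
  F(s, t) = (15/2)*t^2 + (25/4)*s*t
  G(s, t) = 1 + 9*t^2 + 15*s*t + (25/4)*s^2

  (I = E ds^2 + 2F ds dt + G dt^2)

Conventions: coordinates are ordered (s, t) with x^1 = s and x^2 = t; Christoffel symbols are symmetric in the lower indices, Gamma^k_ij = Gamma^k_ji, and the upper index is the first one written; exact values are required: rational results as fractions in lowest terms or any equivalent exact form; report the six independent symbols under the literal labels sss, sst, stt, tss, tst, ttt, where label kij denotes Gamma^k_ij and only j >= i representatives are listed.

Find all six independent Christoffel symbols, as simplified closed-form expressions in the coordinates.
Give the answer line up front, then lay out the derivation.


Answer: Gamma_sss = 0, Gamma_sst = 25*t/(25*s^2 + 60*s*t + 61*t^2 + 4), Gamma_stt = 30*t/(25*s^2 + 60*s*t + 61*t^2 + 4), Gamma_tss = 0, Gamma_tst = (25*s + 30*t)/(25*s^2 + 60*s*t + 61*t^2 + 4), Gamma_ttt = (30*s + 36*t)/(25*s^2 + 60*s*t + 61*t^2 + 4)

E = 1 + (25/4)*t^2; F = (15/2)*t^2 + (25/4)*s*t; G = 1 + 9*t^2 + 15*s*t + (25/4)*s^2
Gamma^k_ij = (1/2) g^{kl} (d_i g_jl + d_j g_il - d_l g_ij), with g^inv = (1/(EG-F^2)) [[G, -F], [-F, E]]
first partials: E_s = 0, E_t = (25/2)*t, F_s = (25/4)*t, F_t = 15*t + (25/4)*s, G_s = 15*t + (25/2)*s, G_t = 18*t + 15*s
D = EG - F^2 = 1 + (61/4)*t^2 + 15*s*t + (25/4)*s^2
expanded: Gamma^s_ss = (G E_s - 2F F_s + F E_t)/(2D), Gamma^s_st = (G E_t - F G_s)/(2D), Gamma^s_tt = (2G F_t - G G_s - F G_t)/(2D), Gamma^t_ss = (2E F_s - E E_t - F E_s)/(2D), Gamma^t_st = (E G_s - F E_t)/(2D), Gamma^t_tt = (E G_t - 2F F_t + F G_s)/(2D); substitute and cancel common factors
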